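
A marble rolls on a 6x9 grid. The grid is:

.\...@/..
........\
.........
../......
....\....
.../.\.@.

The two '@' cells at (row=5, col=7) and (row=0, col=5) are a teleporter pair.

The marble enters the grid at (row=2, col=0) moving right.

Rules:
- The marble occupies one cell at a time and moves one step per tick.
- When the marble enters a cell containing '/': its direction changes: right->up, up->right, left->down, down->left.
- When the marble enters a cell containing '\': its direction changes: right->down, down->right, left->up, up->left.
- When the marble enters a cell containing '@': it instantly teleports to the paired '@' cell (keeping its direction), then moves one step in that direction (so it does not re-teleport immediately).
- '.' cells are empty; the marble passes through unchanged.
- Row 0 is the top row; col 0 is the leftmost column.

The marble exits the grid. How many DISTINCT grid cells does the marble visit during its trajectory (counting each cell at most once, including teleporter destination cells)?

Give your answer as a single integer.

Answer: 9

Derivation:
Step 1: enter (2,0), '.' pass, move right to (2,1)
Step 2: enter (2,1), '.' pass, move right to (2,2)
Step 3: enter (2,2), '.' pass, move right to (2,3)
Step 4: enter (2,3), '.' pass, move right to (2,4)
Step 5: enter (2,4), '.' pass, move right to (2,5)
Step 6: enter (2,5), '.' pass, move right to (2,6)
Step 7: enter (2,6), '.' pass, move right to (2,7)
Step 8: enter (2,7), '.' pass, move right to (2,8)
Step 9: enter (2,8), '.' pass, move right to (2,9)
Step 10: at (2,9) — EXIT via right edge, pos 2
Distinct cells visited: 9 (path length 9)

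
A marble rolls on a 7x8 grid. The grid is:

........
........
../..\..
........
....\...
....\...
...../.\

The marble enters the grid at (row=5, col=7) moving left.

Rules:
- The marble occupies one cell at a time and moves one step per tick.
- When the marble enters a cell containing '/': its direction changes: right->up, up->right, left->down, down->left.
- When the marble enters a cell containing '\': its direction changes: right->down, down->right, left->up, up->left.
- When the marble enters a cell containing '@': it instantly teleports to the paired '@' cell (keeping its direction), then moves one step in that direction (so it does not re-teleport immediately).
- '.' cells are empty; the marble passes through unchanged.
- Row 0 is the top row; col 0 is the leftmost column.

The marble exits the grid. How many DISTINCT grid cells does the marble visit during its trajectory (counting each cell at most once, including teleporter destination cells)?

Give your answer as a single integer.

Answer: 9

Derivation:
Step 1: enter (5,7), '.' pass, move left to (5,6)
Step 2: enter (5,6), '.' pass, move left to (5,5)
Step 3: enter (5,5), '.' pass, move left to (5,4)
Step 4: enter (5,4), '\' deflects left->up, move up to (4,4)
Step 5: enter (4,4), '\' deflects up->left, move left to (4,3)
Step 6: enter (4,3), '.' pass, move left to (4,2)
Step 7: enter (4,2), '.' pass, move left to (4,1)
Step 8: enter (4,1), '.' pass, move left to (4,0)
Step 9: enter (4,0), '.' pass, move left to (4,-1)
Step 10: at (4,-1) — EXIT via left edge, pos 4
Distinct cells visited: 9 (path length 9)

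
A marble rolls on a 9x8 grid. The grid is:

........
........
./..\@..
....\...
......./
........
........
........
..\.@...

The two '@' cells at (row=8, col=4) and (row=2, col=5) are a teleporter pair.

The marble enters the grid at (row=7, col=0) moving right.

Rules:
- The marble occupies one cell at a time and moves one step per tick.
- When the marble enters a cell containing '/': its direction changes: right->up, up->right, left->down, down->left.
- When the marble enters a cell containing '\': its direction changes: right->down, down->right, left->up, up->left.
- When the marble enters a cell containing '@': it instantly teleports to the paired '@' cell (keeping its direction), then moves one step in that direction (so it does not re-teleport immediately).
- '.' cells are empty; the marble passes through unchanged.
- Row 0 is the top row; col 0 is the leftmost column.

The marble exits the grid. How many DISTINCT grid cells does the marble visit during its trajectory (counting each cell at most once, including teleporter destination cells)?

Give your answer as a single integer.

Step 1: enter (7,0), '.' pass, move right to (7,1)
Step 2: enter (7,1), '.' pass, move right to (7,2)
Step 3: enter (7,2), '.' pass, move right to (7,3)
Step 4: enter (7,3), '.' pass, move right to (7,4)
Step 5: enter (7,4), '.' pass, move right to (7,5)
Step 6: enter (7,5), '.' pass, move right to (7,6)
Step 7: enter (7,6), '.' pass, move right to (7,7)
Step 8: enter (7,7), '.' pass, move right to (7,8)
Step 9: at (7,8) — EXIT via right edge, pos 7
Distinct cells visited: 8 (path length 8)

Answer: 8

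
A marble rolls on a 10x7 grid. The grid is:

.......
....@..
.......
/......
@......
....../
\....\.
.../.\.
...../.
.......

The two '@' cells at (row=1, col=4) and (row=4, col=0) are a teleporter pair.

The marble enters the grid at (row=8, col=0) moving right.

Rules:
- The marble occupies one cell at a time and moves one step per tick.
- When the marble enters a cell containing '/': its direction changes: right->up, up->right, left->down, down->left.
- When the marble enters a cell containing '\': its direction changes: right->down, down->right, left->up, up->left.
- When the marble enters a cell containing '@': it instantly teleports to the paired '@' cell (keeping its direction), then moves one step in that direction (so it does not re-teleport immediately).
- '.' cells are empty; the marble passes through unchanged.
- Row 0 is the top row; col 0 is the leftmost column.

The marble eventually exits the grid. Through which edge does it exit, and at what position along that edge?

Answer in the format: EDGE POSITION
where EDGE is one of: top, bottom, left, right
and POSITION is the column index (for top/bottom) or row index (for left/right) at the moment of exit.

Step 1: enter (8,0), '.' pass, move right to (8,1)
Step 2: enter (8,1), '.' pass, move right to (8,2)
Step 3: enter (8,2), '.' pass, move right to (8,3)
Step 4: enter (8,3), '.' pass, move right to (8,4)
Step 5: enter (8,4), '.' pass, move right to (8,5)
Step 6: enter (8,5), '/' deflects right->up, move up to (7,5)
Step 7: enter (7,5), '\' deflects up->left, move left to (7,4)
Step 8: enter (7,4), '.' pass, move left to (7,3)
Step 9: enter (7,3), '/' deflects left->down, move down to (8,3)
Step 10: enter (8,3), '.' pass, move down to (9,3)
Step 11: enter (9,3), '.' pass, move down to (10,3)
Step 12: at (10,3) — EXIT via bottom edge, pos 3

Answer: bottom 3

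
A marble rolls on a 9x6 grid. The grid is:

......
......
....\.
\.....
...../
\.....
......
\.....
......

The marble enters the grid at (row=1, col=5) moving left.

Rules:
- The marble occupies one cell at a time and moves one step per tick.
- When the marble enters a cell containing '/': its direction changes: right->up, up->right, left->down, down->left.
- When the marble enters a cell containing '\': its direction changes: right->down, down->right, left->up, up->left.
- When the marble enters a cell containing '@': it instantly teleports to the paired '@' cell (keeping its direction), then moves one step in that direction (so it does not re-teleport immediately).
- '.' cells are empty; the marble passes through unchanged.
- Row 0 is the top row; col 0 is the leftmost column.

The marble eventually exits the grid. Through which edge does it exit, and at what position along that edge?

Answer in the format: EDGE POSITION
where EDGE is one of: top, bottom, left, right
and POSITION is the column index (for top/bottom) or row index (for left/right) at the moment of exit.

Answer: left 1

Derivation:
Step 1: enter (1,5), '.' pass, move left to (1,4)
Step 2: enter (1,4), '.' pass, move left to (1,3)
Step 3: enter (1,3), '.' pass, move left to (1,2)
Step 4: enter (1,2), '.' pass, move left to (1,1)
Step 5: enter (1,1), '.' pass, move left to (1,0)
Step 6: enter (1,0), '.' pass, move left to (1,-1)
Step 7: at (1,-1) — EXIT via left edge, pos 1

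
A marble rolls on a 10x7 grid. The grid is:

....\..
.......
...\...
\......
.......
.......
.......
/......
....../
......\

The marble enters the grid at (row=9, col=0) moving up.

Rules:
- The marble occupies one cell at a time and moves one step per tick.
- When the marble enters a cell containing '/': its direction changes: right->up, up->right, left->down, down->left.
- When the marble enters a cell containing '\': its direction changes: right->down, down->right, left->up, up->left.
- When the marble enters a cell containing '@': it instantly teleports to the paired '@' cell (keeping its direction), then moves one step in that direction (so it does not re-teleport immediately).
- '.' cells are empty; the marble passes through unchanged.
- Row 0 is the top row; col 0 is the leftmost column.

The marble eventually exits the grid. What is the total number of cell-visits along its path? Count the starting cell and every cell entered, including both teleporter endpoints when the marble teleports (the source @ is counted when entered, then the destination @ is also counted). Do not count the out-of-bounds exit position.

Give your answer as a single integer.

Answer: 9

Derivation:
Step 1: enter (9,0), '.' pass, move up to (8,0)
Step 2: enter (8,0), '.' pass, move up to (7,0)
Step 3: enter (7,0), '/' deflects up->right, move right to (7,1)
Step 4: enter (7,1), '.' pass, move right to (7,2)
Step 5: enter (7,2), '.' pass, move right to (7,3)
Step 6: enter (7,3), '.' pass, move right to (7,4)
Step 7: enter (7,4), '.' pass, move right to (7,5)
Step 8: enter (7,5), '.' pass, move right to (7,6)
Step 9: enter (7,6), '.' pass, move right to (7,7)
Step 10: at (7,7) — EXIT via right edge, pos 7
Path length (cell visits): 9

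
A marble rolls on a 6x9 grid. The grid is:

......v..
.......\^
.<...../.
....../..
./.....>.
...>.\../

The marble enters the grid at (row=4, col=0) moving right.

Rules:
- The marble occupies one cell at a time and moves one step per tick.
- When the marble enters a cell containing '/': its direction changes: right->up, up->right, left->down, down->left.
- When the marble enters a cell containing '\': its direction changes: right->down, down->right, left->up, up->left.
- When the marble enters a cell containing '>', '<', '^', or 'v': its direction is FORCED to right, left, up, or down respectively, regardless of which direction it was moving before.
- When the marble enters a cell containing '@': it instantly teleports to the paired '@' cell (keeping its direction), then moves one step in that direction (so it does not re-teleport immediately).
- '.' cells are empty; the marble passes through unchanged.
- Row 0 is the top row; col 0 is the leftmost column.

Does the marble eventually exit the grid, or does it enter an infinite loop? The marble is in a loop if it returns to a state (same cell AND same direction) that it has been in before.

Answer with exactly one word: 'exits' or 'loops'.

Step 1: enter (4,0), '.' pass, move right to (4,1)
Step 2: enter (4,1), '/' deflects right->up, move up to (3,1)
Step 3: enter (3,1), '.' pass, move up to (2,1)
Step 4: enter (2,1), '<' forces up->left, move left to (2,0)
Step 5: enter (2,0), '.' pass, move left to (2,-1)
Step 6: at (2,-1) — EXIT via left edge, pos 2

Answer: exits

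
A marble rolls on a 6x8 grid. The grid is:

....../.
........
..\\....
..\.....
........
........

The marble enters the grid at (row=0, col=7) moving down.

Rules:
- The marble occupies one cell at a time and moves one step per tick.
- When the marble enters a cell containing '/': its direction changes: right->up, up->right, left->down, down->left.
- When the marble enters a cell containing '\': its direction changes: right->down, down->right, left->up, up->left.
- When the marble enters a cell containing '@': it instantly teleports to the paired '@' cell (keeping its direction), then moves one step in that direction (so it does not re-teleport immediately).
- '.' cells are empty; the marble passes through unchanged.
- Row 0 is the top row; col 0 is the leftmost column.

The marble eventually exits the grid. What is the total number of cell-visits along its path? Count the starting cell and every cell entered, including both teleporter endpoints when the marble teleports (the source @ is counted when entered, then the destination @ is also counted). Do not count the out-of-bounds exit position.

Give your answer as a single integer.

Step 1: enter (0,7), '.' pass, move down to (1,7)
Step 2: enter (1,7), '.' pass, move down to (2,7)
Step 3: enter (2,7), '.' pass, move down to (3,7)
Step 4: enter (3,7), '.' pass, move down to (4,7)
Step 5: enter (4,7), '.' pass, move down to (5,7)
Step 6: enter (5,7), '.' pass, move down to (6,7)
Step 7: at (6,7) — EXIT via bottom edge, pos 7
Path length (cell visits): 6

Answer: 6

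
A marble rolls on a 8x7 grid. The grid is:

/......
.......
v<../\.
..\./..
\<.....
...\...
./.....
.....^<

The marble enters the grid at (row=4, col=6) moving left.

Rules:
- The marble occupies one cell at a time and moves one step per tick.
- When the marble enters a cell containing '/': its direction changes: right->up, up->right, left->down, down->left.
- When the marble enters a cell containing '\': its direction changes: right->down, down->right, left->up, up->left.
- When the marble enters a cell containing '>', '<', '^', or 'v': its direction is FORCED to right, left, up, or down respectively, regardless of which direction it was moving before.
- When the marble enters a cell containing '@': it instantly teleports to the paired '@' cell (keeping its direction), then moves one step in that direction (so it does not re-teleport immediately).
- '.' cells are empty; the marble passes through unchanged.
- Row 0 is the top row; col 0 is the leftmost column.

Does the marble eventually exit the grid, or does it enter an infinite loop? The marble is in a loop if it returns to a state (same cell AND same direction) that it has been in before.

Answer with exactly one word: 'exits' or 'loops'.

Step 1: enter (4,6), '.' pass, move left to (4,5)
Step 2: enter (4,5), '.' pass, move left to (4,4)
Step 3: enter (4,4), '.' pass, move left to (4,3)
Step 4: enter (4,3), '.' pass, move left to (4,2)
Step 5: enter (4,2), '.' pass, move left to (4,1)
Step 6: enter (4,1), '<' forces left->left, move left to (4,0)
Step 7: enter (4,0), '\' deflects left->up, move up to (3,0)
Step 8: enter (3,0), '.' pass, move up to (2,0)
Step 9: enter (2,0), 'v' forces up->down, move down to (3,0)
Step 10: enter (3,0), '.' pass, move down to (4,0)
Step 11: enter (4,0), '\' deflects down->right, move right to (4,1)
Step 12: enter (4,1), '<' forces right->left, move left to (4,0)
Step 13: at (4,0) dir=left — LOOP DETECTED (seen before)

Answer: loops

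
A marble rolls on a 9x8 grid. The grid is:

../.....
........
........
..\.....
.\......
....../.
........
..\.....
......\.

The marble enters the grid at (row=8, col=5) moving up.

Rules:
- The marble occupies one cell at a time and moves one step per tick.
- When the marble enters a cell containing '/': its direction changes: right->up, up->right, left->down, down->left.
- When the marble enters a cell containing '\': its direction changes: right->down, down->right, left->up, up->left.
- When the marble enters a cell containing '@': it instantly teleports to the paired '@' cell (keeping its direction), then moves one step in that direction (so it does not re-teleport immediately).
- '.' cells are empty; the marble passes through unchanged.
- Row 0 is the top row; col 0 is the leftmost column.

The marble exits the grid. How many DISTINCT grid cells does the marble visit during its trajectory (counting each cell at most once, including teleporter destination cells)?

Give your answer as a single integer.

Step 1: enter (8,5), '.' pass, move up to (7,5)
Step 2: enter (7,5), '.' pass, move up to (6,5)
Step 3: enter (6,5), '.' pass, move up to (5,5)
Step 4: enter (5,5), '.' pass, move up to (4,5)
Step 5: enter (4,5), '.' pass, move up to (3,5)
Step 6: enter (3,5), '.' pass, move up to (2,5)
Step 7: enter (2,5), '.' pass, move up to (1,5)
Step 8: enter (1,5), '.' pass, move up to (0,5)
Step 9: enter (0,5), '.' pass, move up to (-1,5)
Step 10: at (-1,5) — EXIT via top edge, pos 5
Distinct cells visited: 9 (path length 9)

Answer: 9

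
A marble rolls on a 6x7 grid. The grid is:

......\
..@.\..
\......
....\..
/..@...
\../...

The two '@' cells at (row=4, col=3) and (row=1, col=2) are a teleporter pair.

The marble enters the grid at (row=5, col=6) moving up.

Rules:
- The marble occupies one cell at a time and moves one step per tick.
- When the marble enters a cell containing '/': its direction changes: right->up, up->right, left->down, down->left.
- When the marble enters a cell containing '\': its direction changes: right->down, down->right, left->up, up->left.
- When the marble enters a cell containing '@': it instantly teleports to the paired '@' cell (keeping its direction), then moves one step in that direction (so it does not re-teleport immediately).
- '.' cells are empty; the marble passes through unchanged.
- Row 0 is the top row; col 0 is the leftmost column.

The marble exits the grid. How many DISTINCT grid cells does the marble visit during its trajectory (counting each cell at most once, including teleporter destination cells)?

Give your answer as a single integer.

Step 1: enter (5,6), '.' pass, move up to (4,6)
Step 2: enter (4,6), '.' pass, move up to (3,6)
Step 3: enter (3,6), '.' pass, move up to (2,6)
Step 4: enter (2,6), '.' pass, move up to (1,6)
Step 5: enter (1,6), '.' pass, move up to (0,6)
Step 6: enter (0,6), '\' deflects up->left, move left to (0,5)
Step 7: enter (0,5), '.' pass, move left to (0,4)
Step 8: enter (0,4), '.' pass, move left to (0,3)
Step 9: enter (0,3), '.' pass, move left to (0,2)
Step 10: enter (0,2), '.' pass, move left to (0,1)
Step 11: enter (0,1), '.' pass, move left to (0,0)
Step 12: enter (0,0), '.' pass, move left to (0,-1)
Step 13: at (0,-1) — EXIT via left edge, pos 0
Distinct cells visited: 12 (path length 12)

Answer: 12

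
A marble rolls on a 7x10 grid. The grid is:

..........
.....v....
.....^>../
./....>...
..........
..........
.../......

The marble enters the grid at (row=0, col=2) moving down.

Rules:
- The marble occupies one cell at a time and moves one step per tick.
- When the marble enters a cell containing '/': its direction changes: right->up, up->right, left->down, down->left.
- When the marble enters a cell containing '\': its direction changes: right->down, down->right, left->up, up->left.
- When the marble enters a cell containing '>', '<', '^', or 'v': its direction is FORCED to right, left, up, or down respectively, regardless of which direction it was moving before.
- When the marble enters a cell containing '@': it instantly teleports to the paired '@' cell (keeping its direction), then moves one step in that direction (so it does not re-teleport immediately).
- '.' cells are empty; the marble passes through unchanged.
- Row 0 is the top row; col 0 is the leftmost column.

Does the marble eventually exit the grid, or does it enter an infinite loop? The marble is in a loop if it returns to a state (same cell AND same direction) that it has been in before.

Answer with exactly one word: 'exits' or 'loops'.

Step 1: enter (0,2), '.' pass, move down to (1,2)
Step 2: enter (1,2), '.' pass, move down to (2,2)
Step 3: enter (2,2), '.' pass, move down to (3,2)
Step 4: enter (3,2), '.' pass, move down to (4,2)
Step 5: enter (4,2), '.' pass, move down to (5,2)
Step 6: enter (5,2), '.' pass, move down to (6,2)
Step 7: enter (6,2), '.' pass, move down to (7,2)
Step 8: at (7,2) — EXIT via bottom edge, pos 2

Answer: exits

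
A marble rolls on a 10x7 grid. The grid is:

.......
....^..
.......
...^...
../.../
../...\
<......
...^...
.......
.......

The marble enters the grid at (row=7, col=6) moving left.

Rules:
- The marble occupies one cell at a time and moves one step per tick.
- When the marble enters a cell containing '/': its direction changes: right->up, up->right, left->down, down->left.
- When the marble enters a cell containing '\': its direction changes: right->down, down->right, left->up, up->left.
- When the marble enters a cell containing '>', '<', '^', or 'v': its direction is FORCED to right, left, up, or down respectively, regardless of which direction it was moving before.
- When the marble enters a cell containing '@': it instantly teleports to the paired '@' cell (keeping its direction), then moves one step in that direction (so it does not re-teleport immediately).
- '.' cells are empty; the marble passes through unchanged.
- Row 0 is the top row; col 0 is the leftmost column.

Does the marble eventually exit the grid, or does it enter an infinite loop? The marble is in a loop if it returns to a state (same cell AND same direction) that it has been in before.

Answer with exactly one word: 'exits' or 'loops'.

Answer: exits

Derivation:
Step 1: enter (7,6), '.' pass, move left to (7,5)
Step 2: enter (7,5), '.' pass, move left to (7,4)
Step 3: enter (7,4), '.' pass, move left to (7,3)
Step 4: enter (7,3), '^' forces left->up, move up to (6,3)
Step 5: enter (6,3), '.' pass, move up to (5,3)
Step 6: enter (5,3), '.' pass, move up to (4,3)
Step 7: enter (4,3), '.' pass, move up to (3,3)
Step 8: enter (3,3), '^' forces up->up, move up to (2,3)
Step 9: enter (2,3), '.' pass, move up to (1,3)
Step 10: enter (1,3), '.' pass, move up to (0,3)
Step 11: enter (0,3), '.' pass, move up to (-1,3)
Step 12: at (-1,3) — EXIT via top edge, pos 3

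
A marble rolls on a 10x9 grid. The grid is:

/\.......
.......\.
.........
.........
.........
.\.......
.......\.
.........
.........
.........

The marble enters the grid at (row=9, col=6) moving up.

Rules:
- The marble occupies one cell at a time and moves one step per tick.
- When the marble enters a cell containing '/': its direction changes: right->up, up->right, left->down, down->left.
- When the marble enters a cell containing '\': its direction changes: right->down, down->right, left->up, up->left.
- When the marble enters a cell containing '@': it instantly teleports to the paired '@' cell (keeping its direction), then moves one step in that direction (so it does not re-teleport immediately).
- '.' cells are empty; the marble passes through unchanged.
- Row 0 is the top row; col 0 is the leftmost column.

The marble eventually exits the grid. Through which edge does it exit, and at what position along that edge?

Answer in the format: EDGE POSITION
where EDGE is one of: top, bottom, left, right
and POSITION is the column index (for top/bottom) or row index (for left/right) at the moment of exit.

Step 1: enter (9,6), '.' pass, move up to (8,6)
Step 2: enter (8,6), '.' pass, move up to (7,6)
Step 3: enter (7,6), '.' pass, move up to (6,6)
Step 4: enter (6,6), '.' pass, move up to (5,6)
Step 5: enter (5,6), '.' pass, move up to (4,6)
Step 6: enter (4,6), '.' pass, move up to (3,6)
Step 7: enter (3,6), '.' pass, move up to (2,6)
Step 8: enter (2,6), '.' pass, move up to (1,6)
Step 9: enter (1,6), '.' pass, move up to (0,6)
Step 10: enter (0,6), '.' pass, move up to (-1,6)
Step 11: at (-1,6) — EXIT via top edge, pos 6

Answer: top 6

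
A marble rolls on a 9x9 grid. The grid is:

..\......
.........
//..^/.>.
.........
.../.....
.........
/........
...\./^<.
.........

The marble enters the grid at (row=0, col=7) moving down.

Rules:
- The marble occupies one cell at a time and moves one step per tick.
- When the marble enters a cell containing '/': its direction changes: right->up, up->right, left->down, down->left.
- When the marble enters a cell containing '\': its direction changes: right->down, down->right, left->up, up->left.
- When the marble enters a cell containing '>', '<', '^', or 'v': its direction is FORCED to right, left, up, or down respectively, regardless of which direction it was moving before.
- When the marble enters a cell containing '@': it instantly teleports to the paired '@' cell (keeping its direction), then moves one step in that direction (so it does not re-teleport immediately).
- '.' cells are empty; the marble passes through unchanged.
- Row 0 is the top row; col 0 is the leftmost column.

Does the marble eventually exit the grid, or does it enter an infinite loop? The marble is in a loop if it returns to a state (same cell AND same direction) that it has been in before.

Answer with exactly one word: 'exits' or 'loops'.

Step 1: enter (0,7), '.' pass, move down to (1,7)
Step 2: enter (1,7), '.' pass, move down to (2,7)
Step 3: enter (2,7), '>' forces down->right, move right to (2,8)
Step 4: enter (2,8), '.' pass, move right to (2,9)
Step 5: at (2,9) — EXIT via right edge, pos 2

Answer: exits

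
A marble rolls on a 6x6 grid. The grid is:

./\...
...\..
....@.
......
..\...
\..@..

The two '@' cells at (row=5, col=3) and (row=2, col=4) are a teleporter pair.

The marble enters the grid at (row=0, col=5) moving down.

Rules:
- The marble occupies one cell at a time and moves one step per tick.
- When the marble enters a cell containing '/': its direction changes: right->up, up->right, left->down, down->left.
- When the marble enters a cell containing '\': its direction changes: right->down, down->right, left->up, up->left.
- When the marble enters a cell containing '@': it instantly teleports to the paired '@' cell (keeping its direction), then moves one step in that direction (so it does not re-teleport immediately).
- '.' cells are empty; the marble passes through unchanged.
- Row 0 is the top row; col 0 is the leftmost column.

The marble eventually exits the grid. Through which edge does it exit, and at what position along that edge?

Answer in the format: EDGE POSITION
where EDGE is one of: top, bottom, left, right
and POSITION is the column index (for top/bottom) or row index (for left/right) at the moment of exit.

Step 1: enter (0,5), '.' pass, move down to (1,5)
Step 2: enter (1,5), '.' pass, move down to (2,5)
Step 3: enter (2,5), '.' pass, move down to (3,5)
Step 4: enter (3,5), '.' pass, move down to (4,5)
Step 5: enter (4,5), '.' pass, move down to (5,5)
Step 6: enter (5,5), '.' pass, move down to (6,5)
Step 7: at (6,5) — EXIT via bottom edge, pos 5

Answer: bottom 5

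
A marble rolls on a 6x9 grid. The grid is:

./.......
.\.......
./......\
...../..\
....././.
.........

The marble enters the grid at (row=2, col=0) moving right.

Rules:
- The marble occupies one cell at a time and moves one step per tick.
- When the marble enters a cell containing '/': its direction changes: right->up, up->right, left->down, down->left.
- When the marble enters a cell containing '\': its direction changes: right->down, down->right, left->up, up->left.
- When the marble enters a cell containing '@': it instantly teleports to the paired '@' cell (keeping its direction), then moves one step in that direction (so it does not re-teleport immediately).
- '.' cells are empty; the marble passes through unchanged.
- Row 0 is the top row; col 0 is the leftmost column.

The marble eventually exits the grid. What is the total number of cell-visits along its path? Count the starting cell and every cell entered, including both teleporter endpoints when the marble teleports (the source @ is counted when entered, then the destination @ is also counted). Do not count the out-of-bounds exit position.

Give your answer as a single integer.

Answer: 4

Derivation:
Step 1: enter (2,0), '.' pass, move right to (2,1)
Step 2: enter (2,1), '/' deflects right->up, move up to (1,1)
Step 3: enter (1,1), '\' deflects up->left, move left to (1,0)
Step 4: enter (1,0), '.' pass, move left to (1,-1)
Step 5: at (1,-1) — EXIT via left edge, pos 1
Path length (cell visits): 4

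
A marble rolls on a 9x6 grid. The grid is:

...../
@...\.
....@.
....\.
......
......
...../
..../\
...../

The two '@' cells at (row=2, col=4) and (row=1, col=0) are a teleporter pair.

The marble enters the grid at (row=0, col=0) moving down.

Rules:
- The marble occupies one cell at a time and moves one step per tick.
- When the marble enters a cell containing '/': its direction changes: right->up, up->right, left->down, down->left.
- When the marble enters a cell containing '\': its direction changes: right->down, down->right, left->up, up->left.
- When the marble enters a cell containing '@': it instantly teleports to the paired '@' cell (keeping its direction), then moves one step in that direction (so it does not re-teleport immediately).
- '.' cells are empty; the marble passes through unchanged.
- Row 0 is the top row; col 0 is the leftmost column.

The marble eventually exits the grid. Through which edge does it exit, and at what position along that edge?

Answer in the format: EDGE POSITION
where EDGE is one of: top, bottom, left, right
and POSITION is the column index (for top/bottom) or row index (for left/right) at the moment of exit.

Step 1: enter (0,0), '.' pass, move down to (1,0)
Step 2: enter (1,0), '@' teleport (1,0)->(2,4), also enter (2,4), move down to (3,4)
Step 3: enter (3,4), '\' deflects down->right, move right to (3,5)
Step 4: enter (3,5), '.' pass, move right to (3,6)
Step 5: at (3,6) — EXIT via right edge, pos 3

Answer: right 3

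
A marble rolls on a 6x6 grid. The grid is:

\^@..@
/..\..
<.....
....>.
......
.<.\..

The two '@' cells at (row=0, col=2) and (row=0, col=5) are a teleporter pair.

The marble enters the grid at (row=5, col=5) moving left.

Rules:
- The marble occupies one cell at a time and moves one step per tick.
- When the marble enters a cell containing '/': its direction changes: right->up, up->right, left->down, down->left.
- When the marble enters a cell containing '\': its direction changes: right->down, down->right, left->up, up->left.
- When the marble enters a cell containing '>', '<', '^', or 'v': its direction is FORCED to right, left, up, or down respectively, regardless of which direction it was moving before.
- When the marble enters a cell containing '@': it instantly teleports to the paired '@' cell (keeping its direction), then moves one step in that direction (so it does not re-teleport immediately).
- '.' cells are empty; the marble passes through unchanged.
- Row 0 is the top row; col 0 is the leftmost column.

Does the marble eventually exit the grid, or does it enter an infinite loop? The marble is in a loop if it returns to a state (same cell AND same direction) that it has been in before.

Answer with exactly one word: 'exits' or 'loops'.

Answer: exits

Derivation:
Step 1: enter (5,5), '.' pass, move left to (5,4)
Step 2: enter (5,4), '.' pass, move left to (5,3)
Step 3: enter (5,3), '\' deflects left->up, move up to (4,3)
Step 4: enter (4,3), '.' pass, move up to (3,3)
Step 5: enter (3,3), '.' pass, move up to (2,3)
Step 6: enter (2,3), '.' pass, move up to (1,3)
Step 7: enter (1,3), '\' deflects up->left, move left to (1,2)
Step 8: enter (1,2), '.' pass, move left to (1,1)
Step 9: enter (1,1), '.' pass, move left to (1,0)
Step 10: enter (1,0), '/' deflects left->down, move down to (2,0)
Step 11: enter (2,0), '<' forces down->left, move left to (2,-1)
Step 12: at (2,-1) — EXIT via left edge, pos 2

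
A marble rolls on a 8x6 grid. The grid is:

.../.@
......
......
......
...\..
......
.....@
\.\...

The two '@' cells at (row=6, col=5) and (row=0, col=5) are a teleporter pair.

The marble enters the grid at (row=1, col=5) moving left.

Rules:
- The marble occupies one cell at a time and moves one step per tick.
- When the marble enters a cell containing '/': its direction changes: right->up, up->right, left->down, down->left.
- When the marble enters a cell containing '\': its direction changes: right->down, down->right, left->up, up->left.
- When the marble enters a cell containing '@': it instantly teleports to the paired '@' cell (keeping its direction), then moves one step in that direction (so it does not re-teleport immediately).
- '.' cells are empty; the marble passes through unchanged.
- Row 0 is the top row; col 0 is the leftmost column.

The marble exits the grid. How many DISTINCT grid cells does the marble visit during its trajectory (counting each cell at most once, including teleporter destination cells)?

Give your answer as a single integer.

Step 1: enter (1,5), '.' pass, move left to (1,4)
Step 2: enter (1,4), '.' pass, move left to (1,3)
Step 3: enter (1,3), '.' pass, move left to (1,2)
Step 4: enter (1,2), '.' pass, move left to (1,1)
Step 5: enter (1,1), '.' pass, move left to (1,0)
Step 6: enter (1,0), '.' pass, move left to (1,-1)
Step 7: at (1,-1) — EXIT via left edge, pos 1
Distinct cells visited: 6 (path length 6)

Answer: 6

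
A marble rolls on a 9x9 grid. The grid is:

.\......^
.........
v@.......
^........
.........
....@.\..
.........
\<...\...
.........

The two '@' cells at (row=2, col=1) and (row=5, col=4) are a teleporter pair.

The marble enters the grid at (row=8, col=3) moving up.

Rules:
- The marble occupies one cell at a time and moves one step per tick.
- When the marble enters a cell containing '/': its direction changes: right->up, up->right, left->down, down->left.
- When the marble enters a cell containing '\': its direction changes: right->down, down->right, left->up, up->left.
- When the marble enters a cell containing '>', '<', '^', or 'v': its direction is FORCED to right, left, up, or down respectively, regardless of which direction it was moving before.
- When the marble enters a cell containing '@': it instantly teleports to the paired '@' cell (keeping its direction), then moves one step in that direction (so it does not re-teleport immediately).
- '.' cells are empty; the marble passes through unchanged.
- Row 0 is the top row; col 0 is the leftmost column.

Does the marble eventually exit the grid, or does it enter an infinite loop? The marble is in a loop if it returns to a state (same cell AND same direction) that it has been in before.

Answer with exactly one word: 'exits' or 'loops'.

Answer: exits

Derivation:
Step 1: enter (8,3), '.' pass, move up to (7,3)
Step 2: enter (7,3), '.' pass, move up to (6,3)
Step 3: enter (6,3), '.' pass, move up to (5,3)
Step 4: enter (5,3), '.' pass, move up to (4,3)
Step 5: enter (4,3), '.' pass, move up to (3,3)
Step 6: enter (3,3), '.' pass, move up to (2,3)
Step 7: enter (2,3), '.' pass, move up to (1,3)
Step 8: enter (1,3), '.' pass, move up to (0,3)
Step 9: enter (0,3), '.' pass, move up to (-1,3)
Step 10: at (-1,3) — EXIT via top edge, pos 3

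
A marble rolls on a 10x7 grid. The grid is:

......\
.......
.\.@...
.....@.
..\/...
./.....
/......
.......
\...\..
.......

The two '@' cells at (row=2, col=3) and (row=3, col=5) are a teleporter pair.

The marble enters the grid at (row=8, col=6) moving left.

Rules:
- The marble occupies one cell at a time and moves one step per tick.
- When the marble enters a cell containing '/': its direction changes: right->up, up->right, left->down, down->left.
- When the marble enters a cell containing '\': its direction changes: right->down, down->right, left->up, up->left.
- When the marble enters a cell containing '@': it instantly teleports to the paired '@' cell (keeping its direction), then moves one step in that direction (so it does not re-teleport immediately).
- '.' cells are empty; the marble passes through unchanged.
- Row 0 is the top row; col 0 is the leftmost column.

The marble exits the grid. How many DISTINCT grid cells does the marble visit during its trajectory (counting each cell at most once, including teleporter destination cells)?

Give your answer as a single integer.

Answer: 11

Derivation:
Step 1: enter (8,6), '.' pass, move left to (8,5)
Step 2: enter (8,5), '.' pass, move left to (8,4)
Step 3: enter (8,4), '\' deflects left->up, move up to (7,4)
Step 4: enter (7,4), '.' pass, move up to (6,4)
Step 5: enter (6,4), '.' pass, move up to (5,4)
Step 6: enter (5,4), '.' pass, move up to (4,4)
Step 7: enter (4,4), '.' pass, move up to (3,4)
Step 8: enter (3,4), '.' pass, move up to (2,4)
Step 9: enter (2,4), '.' pass, move up to (1,4)
Step 10: enter (1,4), '.' pass, move up to (0,4)
Step 11: enter (0,4), '.' pass, move up to (-1,4)
Step 12: at (-1,4) — EXIT via top edge, pos 4
Distinct cells visited: 11 (path length 11)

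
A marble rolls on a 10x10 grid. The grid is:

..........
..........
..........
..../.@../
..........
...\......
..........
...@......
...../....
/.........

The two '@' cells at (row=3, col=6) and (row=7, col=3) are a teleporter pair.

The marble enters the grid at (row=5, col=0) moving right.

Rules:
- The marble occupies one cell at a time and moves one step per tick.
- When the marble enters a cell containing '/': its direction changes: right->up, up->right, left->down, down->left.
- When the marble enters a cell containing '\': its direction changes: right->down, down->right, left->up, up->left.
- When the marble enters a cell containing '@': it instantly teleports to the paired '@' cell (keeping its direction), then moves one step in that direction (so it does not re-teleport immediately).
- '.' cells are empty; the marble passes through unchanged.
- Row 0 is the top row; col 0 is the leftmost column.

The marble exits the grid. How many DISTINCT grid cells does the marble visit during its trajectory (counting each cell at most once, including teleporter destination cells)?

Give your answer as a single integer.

Answer: 13

Derivation:
Step 1: enter (5,0), '.' pass, move right to (5,1)
Step 2: enter (5,1), '.' pass, move right to (5,2)
Step 3: enter (5,2), '.' pass, move right to (5,3)
Step 4: enter (5,3), '\' deflects right->down, move down to (6,3)
Step 5: enter (6,3), '.' pass, move down to (7,3)
Step 6: enter (7,3), '@' teleport (7,3)->(3,6), also enter (3,6), move down to (4,6)
Step 7: enter (4,6), '.' pass, move down to (5,6)
Step 8: enter (5,6), '.' pass, move down to (6,6)
Step 9: enter (6,6), '.' pass, move down to (7,6)
Step 10: enter (7,6), '.' pass, move down to (8,6)
Step 11: enter (8,6), '.' pass, move down to (9,6)
Step 12: enter (9,6), '.' pass, move down to (10,6)
Step 13: at (10,6) — EXIT via bottom edge, pos 6
Distinct cells visited: 13 (path length 13)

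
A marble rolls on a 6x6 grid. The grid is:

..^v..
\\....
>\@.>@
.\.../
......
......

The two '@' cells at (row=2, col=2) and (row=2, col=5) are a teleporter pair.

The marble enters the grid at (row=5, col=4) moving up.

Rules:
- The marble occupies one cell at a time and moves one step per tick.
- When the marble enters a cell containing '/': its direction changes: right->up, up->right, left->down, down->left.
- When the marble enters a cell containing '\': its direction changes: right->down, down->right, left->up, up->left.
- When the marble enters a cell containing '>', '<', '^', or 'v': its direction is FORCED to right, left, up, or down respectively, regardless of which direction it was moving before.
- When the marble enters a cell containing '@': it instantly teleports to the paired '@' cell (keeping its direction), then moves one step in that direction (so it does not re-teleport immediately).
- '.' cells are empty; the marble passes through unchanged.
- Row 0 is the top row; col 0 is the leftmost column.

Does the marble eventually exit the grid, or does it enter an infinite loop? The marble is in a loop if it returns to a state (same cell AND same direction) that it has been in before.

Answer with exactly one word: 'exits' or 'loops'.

Step 1: enter (5,4), '.' pass, move up to (4,4)
Step 2: enter (4,4), '.' pass, move up to (3,4)
Step 3: enter (3,4), '.' pass, move up to (2,4)
Step 4: enter (2,4), '>' forces up->right, move right to (2,5)
Step 5: enter (2,5), '@' teleport (2,5)->(2,2), also enter (2,2), move right to (2,3)
Step 6: enter (2,3), '.' pass, move right to (2,4)
Step 7: enter (2,4), '>' forces right->right, move right to (2,5)
Step 8: at (2,5) dir=right — LOOP DETECTED (seen before)

Answer: loops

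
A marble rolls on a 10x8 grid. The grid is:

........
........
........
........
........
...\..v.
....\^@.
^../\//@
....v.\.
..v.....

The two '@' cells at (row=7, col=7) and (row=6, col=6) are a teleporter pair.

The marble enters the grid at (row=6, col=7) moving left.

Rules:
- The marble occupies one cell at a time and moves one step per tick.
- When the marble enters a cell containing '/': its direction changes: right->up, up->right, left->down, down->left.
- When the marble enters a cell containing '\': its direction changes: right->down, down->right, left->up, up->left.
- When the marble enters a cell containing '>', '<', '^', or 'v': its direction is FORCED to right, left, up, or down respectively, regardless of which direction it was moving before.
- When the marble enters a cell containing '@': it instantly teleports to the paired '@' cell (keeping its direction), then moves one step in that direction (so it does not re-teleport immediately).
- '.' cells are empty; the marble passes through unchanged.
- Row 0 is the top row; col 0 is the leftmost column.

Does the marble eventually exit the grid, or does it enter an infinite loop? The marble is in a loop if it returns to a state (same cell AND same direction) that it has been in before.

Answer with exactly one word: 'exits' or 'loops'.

Step 1: enter (6,7), '.' pass, move left to (6,6)
Step 2: enter (6,6), '@' teleport (6,6)->(7,7), also enter (7,7), move left to (7,6)
Step 3: enter (7,6), '/' deflects left->down, move down to (8,6)
Step 4: enter (8,6), '\' deflects down->right, move right to (8,7)
Step 5: enter (8,7), '.' pass, move right to (8,8)
Step 6: at (8,8) — EXIT via right edge, pos 8

Answer: exits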